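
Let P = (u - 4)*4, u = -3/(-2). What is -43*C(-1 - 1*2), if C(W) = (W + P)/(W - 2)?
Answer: -559/5 ≈ -111.80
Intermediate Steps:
u = 3/2 (u = -3*(-½) = 3/2 ≈ 1.5000)
P = -10 (P = (3/2 - 4)*4 = -5/2*4 = -10)
C(W) = (-10 + W)/(-2 + W) (C(W) = (W - 10)/(W - 2) = (-10 + W)/(-2 + W))
-43*C(-1 - 1*2) = -43*(-10 + (-1 - 1*2))/(-2 + (-1 - 1*2)) = -43*(-10 + (-1 - 2))/(-2 + (-1 - 2)) = -43*(-10 - 3)/(-2 - 3) = -43*(-13)/(-5) = -(-43)*(-13)/5 = -43*13/5 = -559/5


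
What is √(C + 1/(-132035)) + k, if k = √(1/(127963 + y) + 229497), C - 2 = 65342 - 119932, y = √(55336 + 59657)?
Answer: (√(29367124612 + 688491*√12777) + √(-121775447938090353605 - 2854937316367005*√12777)/132035)/√(127963 + 3*√12777) ≈ 479.06 + 233.64*I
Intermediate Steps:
y = 3*√12777 (y = √114993 = 3*√12777 ≈ 339.11)
C = -54588 (C = 2 + (65342 - 119932) = 2 - 54590 = -54588)
k = √(229497 + 1/(127963 + 3*√12777)) (k = √(1/(127963 + 3*√12777) + 229497) = √(229497 + 1/(127963 + 3*√12777)) ≈ 479.06)
√(C + 1/(-132035)) + k = √(-54588 + 1/(-132035)) + √(29367124612 + 688491*√12777)/√(127963 + 3*√12777) = √(-54588 - 1/132035) + √(29367124612 + 688491*√12777)/√(127963 + 3*√12777) = √(-7207526581/132035) + √(29367124612 + 688491*√12777)/√(127963 + 3*√12777) = I*√951645772122335/132035 + √(29367124612 + 688491*√12777)/√(127963 + 3*√12777) = √(29367124612 + 688491*√12777)/√(127963 + 3*√12777) + I*√951645772122335/132035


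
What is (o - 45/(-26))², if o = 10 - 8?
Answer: 9409/676 ≈ 13.919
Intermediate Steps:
o = 2
(o - 45/(-26))² = (2 - 45/(-26))² = (2 - 45*(-1/26))² = (2 + 45/26)² = (97/26)² = 9409/676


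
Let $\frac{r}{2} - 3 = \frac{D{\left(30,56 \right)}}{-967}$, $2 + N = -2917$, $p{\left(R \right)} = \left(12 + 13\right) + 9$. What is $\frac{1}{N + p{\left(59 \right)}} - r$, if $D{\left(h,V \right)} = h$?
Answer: $- \frac{16566637}{2789795} \approx -5.9383$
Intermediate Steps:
$p{\left(R \right)} = 34$ ($p{\left(R \right)} = 25 + 9 = 34$)
$N = -2919$ ($N = -2 - 2917 = -2919$)
$r = \frac{5742}{967}$ ($r = 6 + 2 \frac{30}{-967} = 6 + 2 \cdot 30 \left(- \frac{1}{967}\right) = 6 + 2 \left(- \frac{30}{967}\right) = 6 - \frac{60}{967} = \frac{5742}{967} \approx 5.938$)
$\frac{1}{N + p{\left(59 \right)}} - r = \frac{1}{-2919 + 34} - \frac{5742}{967} = \frac{1}{-2885} - \frac{5742}{967} = - \frac{1}{2885} - \frac{5742}{967} = - \frac{16566637}{2789795}$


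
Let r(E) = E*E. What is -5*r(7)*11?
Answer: -2695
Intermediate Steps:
r(E) = E**2
-5*r(7)*11 = -5*7**2*11 = -5*49*11 = -245*11 = -2695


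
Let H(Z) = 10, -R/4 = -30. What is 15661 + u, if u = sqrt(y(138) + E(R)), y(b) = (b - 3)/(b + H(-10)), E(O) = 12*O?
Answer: 15661 + 3*sqrt(876715)/74 ≈ 15699.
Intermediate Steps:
R = 120 (R = -4*(-30) = 120)
y(b) = (-3 + b)/(10 + b) (y(b) = (b - 3)/(b + 10) = (-3 + b)/(10 + b))
u = 3*sqrt(876715)/74 (u = sqrt((-3 + 138)/(10 + 138) + 12*120) = sqrt(135/148 + 1440) = sqrt(213255/148) = 3*sqrt(876715)/74 ≈ 37.959)
15661 + u = 15661 + 3*sqrt(876715)/74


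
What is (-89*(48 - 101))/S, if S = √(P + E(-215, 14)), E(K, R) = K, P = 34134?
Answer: 4717*√33919/33919 ≈ 25.612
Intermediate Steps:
S = √33919 (S = √(34134 - 215) = √33919 ≈ 184.17)
(-89*(48 - 101))/S = (-89*(48 - 101))/(√33919) = (-89*(-53))*(√33919/33919) = 4717*(√33919/33919) = 4717*√33919/33919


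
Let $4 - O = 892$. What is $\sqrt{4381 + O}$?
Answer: $\sqrt{3493} \approx 59.102$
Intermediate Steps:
$O = -888$ ($O = 4 - 892 = -888$)
$\sqrt{4381 + O} = \sqrt{4381 - 888} = \sqrt{3493}$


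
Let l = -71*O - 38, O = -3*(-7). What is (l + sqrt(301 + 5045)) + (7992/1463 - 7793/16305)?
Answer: -36354186334/23854215 + 9*sqrt(66) ≈ -1450.9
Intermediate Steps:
O = 21
l = -1529 (l = -71*21 - 38 = -1491 - 38 = -1529)
(l + sqrt(301 + 5045)) + (7992/1463 - 7793/16305) = (-1529 + sqrt(301 + 5045)) + (7992/1463 - 7793/16305) = (-1529 + sqrt(5346)) + (7992*(1/1463) - 7793*1/16305) = (-1529 + 9*sqrt(66)) + (7992/1463 - 7793/16305) = (-1529 + 9*sqrt(66)) + 118908401/23854215 = -36354186334/23854215 + 9*sqrt(66)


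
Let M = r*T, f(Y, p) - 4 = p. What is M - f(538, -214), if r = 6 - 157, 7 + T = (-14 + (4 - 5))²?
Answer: -32708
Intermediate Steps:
f(Y, p) = 4 + p
T = 218 (T = -7 + (-14 + (4 - 5))² = -7 + (-14 - 1)² = -7 + (-15)² = -7 + 225 = 218)
r = -151
M = -32918 (M = -151*218 = -32918)
M - f(538, -214) = -32918 - (4 - 214) = -32918 - 1*(-210) = -32918 + 210 = -32708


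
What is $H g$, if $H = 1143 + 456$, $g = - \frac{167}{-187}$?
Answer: $\frac{267033}{187} \approx 1428.0$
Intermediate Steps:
$g = \frac{167}{187}$ ($g = \left(-167\right) \left(- \frac{1}{187}\right) = \frac{167}{187} \approx 0.89305$)
$H = 1599$
$H g = 1599 \cdot \frac{167}{187} = \frac{267033}{187}$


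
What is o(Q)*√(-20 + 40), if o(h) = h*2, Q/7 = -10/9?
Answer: -280*√5/9 ≈ -69.567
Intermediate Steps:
Q = -70/9 (Q = 7*(-10/9) = -70/9 ≈ -7.7778)
o(h) = 2*h
o(Q)*√(-20 + 40) = (2*(-70/9))*√(-20 + 40) = -280*√5/9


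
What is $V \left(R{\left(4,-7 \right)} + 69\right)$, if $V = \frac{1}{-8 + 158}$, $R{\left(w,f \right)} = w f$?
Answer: $\frac{41}{150} \approx 0.27333$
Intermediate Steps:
$R{\left(w,f \right)} = f w$
$V = \frac{1}{150} \approx 0.0066667$
$V \left(R{\left(4,-7 \right)} + 69\right) = \frac{\left(-7\right) 4 + 69}{150} = \frac{-28 + 69}{150} = \frac{1}{150} \cdot 41 = \frac{41}{150}$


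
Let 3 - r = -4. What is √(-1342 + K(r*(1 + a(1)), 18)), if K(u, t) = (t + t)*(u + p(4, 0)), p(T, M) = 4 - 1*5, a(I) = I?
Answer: I*√874 ≈ 29.563*I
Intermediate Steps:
p(T, M) = -1 (p(T, M) = 4 - 5 = -1)
r = 7 (r = 3 - 1*(-4) = 3 + 4 = 7)
K(u, t) = 2*t*(-1 + u) (K(u, t) = (t + t)*(u - 1) = (2*t)*(-1 + u) = 2*t*(-1 + u))
√(-1342 + K(r*(1 + a(1)), 18)) = √(-1342 + 2*18*(-1 + 7*(1 + 1))) = √(-1342 + 2*18*(-1 + 7*2)) = √(-1342 + 2*18*(-1 + 14)) = √(-1342 + 2*18*13) = √(-1342 + 468) = √(-874) = I*√874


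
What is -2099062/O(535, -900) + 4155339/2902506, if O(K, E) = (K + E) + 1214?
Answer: -2029670722187/821409198 ≈ -2471.0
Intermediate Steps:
O(K, E) = 1214 + E + K (O(K, E) = (E + K) + 1214 = 1214 + E + K)
-2099062/O(535, -900) + 4155339/2902506 = -2099062/(1214 - 900 + 535) + 4155339/2902506 = -2099062/849 + 4155339*(1/2902506) = -2099062*1/849 + 1385113/967502 = -2099062/849 + 1385113/967502 = -2029670722187/821409198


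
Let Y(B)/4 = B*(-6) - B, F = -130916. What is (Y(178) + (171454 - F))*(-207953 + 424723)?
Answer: 64464363220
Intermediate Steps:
Y(B) = -28*B (Y(B) = 4*(B*(-6) - B) = 4*(-6*B - B) = 4*(-7*B) = -28*B)
(Y(178) + (171454 - F))*(-207953 + 424723) = (-28*178 + (171454 - 1*(-130916)))*(-207953 + 424723) = (-4984 + (171454 + 130916))*216770 = (-4984 + 302370)*216770 = 297386*216770 = 64464363220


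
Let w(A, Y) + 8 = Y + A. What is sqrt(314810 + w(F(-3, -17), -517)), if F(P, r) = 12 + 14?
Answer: sqrt(314311) ≈ 560.63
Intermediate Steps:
F(P, r) = 26
w(A, Y) = -8 + A + Y (w(A, Y) = -8 + (Y + A) = -8 + (A + Y) = -8 + A + Y)
sqrt(314810 + w(F(-3, -17), -517)) = sqrt(314810 + (-8 + 26 - 517)) = sqrt(314810 - 499) = sqrt(314311)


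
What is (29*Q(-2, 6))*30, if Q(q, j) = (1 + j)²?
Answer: 42630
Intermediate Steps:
(29*Q(-2, 6))*30 = (29*(1 + 6)²)*30 = (29*7²)*30 = (29*49)*30 = 1421*30 = 42630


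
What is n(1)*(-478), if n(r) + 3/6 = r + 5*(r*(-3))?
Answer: 6931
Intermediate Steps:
n(r) = -½ - 14*r (n(r) = -½ + (r + 5*(r*(-3))) = -½ + (r + 5*(-3*r)) = -½ + (r - 15*r) = -½ - 14*r)
n(1)*(-478) = (-½ - 14*1)*(-478) = (-½ - 14)*(-478) = -29/2*(-478) = 6931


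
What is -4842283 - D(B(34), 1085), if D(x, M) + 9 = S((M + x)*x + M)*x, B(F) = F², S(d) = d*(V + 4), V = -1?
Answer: -8992791982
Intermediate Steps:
S(d) = 3*d (S(d) = d*(-1 + 4) = d*3 = 3*d)
D(x, M) = -9 + x*(3*M + 3*x*(M + x)) (D(x, M) = -9 + (3*((M + x)*x + M))*x = -9 + (3*(x*(M + x) + M))*x = -9 + (3*(M + x*(M + x)))*x = -9 + (3*M + 3*x*(M + x))*x = -9 + x*(3*M + 3*x*(M + x)))
-4842283 - D(B(34), 1085) = -4842283 - (-9 + 3*34²*(1085 + (34²)² + 1085*34²)) = -4842283 - (-9 + 3*1156*(1085 + 1156² + 1085*1156)) = -4842283 - (-9 + 3*1156*(1085 + 1336336 + 1254260)) = -4842283 - (-9 + 3*1156*2591681) = -4842283 - (-9 + 8987949708) = -4842283 - 1*8987949699 = -4842283 - 8987949699 = -8992791982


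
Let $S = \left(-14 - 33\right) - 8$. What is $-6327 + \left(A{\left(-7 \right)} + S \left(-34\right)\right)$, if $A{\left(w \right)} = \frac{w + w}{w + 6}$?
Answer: $-4443$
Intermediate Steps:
$S = -55$ ($S = -47 - 8 = -55$)
$A{\left(w \right)} = \frac{2 w}{6 + w}$
$-6327 + \left(A{\left(-7 \right)} + S \left(-34\right)\right) = -6327 + \left(2 \left(-7\right) \frac{1}{6 - 7} - -1870\right) = -6327 + \left(2 \left(-7\right) \frac{1}{-1} + 1870\right) = -6327 + \left(2 \left(-7\right) \left(-1\right) + 1870\right) = -6327 + \left(14 + 1870\right) = -6327 + 1884 = -4443$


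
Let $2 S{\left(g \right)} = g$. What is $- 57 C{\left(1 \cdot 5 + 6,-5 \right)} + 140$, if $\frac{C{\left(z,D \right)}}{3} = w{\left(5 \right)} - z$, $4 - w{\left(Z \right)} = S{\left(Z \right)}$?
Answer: $\frac{3529}{2} \approx 1764.5$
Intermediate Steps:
$S{\left(g \right)} = \frac{g}{2}$
$w{\left(Z \right)} = 4 - \frac{Z}{2}$
$C{\left(z,D \right)} = \frac{9}{2} - 3 z$ ($C{\left(z,D \right)} = 3 \left(\left(4 - \frac{5}{2}\right) - z\right) = 3 \left(\frac{3}{2} - z\right) = \frac{9}{2} - 3 z$)
$- 57 C{\left(1 \cdot 5 + 6,-5 \right)} + 140 = - 57 \left(\frac{9}{2} - 3 \left(1 \cdot 5 + 6\right)\right) + 140 = - 57 \left(\frac{9}{2} - 3 \left(5 + 6\right)\right) + 140 = - 57 \left(\frac{9}{2} - 33\right) + 140 = \left(-57\right) \left(- \frac{57}{2}\right) + 140 = \frac{3249}{2} + 140 = \frac{3529}{2}$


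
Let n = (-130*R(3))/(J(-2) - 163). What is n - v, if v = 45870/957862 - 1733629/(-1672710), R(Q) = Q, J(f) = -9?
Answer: 20378218908584/17223922469715 ≈ 1.1831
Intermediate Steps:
n = 195/86 (n = (-130*3)/(-9 - 163) = -390/(-172) = -390*(-1/172) = 195/86 ≈ 2.2674)
v = 868652274449/801112673010 (v = 45870*(1/957862) - 1733629*(-1/1672710) = 22935/478931 + 1733629/1672710 = 868652274449/801112673010 ≈ 1.0843)
n - v = 195/86 - 1*868652274449/801112673010 = 195/86 - 868652274449/801112673010 = 20378218908584/17223922469715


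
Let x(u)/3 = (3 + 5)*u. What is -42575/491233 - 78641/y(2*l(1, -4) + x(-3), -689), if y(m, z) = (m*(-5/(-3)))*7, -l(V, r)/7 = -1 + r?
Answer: 115890182809/34386310 ≈ 3370.2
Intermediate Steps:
x(u) = 24*u (x(u) = 3*((3 + 5)*u) = 3*(8*u) = 24*u)
l(V, r) = 7 - 7*r (l(V, r) = -7*(-1 + r) = 7 - 7*r)
y(m, z) = 35*m/3 (y(m, z) = (m*(-5*(-⅓)))*7 = (m*(5/3))*7 = (5*m/3)*7 = 35*m/3)
-42575/491233 - 78641/y(2*l(1, -4) + x(-3), -689) = -42575/491233 - 78641*3/(35*(2*(7 - 7*(-4)) + 24*(-3))) = -42575*1/491233 - 78641*3/(35*(2*(7 + 28) - 72)) = -42575/491233 - 78641*3/(35*(2*35 - 72)) = -42575/491233 - 78641*3/(35*(70 - 72)) = -42575/491233 - 78641/((35/3)*(-2)) = -42575/491233 - 78641/(-70/3) = -42575/491233 - 78641*(-3/70) = -42575/491233 + 235923/70 = 115890182809/34386310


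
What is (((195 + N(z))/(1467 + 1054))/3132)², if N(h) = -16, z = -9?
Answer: 32041/62343215475984 ≈ 5.1395e-10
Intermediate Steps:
(((195 + N(z))/(1467 + 1054))/3132)² = (((195 - 16)/(1467 + 1054))/3132)² = ((179/2521)*(1/3132))² = (179/7895772)² = 32041/62343215475984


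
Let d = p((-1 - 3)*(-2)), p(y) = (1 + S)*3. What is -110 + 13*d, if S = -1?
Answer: -110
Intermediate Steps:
p(y) = 0 (p(y) = (1 - 1)*3 = 0*3 = 0)
d = 0
-110 + 13*d = -110 + 13*0 = -110 + 0 = -110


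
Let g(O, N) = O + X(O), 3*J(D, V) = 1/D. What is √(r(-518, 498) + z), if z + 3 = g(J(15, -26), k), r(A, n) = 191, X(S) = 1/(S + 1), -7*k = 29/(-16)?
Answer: √89983130/690 ≈ 13.748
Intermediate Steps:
k = 29/112 (k = -29/(7*(-16)) = -(-1)*29/112 = -⅐*(-29/16) = 29/112 ≈ 0.25893)
X(S) = 1/(1 + S)
J(D, V) = 1/(3*D)
g(O, N) = O + 1/(1 + O)
z = -4139/2070 (z = -3 + (1 + ((⅓)/15)*(1 + (⅓)/15))/(1 + (⅓)/15) = -3 + (1 + ((⅓)*(1/15))*(1 + (⅓)*(1/15)))/(1 + (⅓)*(1/15)) = -3 + (1 + (1 + 1/45)/45)/(1 + 1/45) = -3 + (1 + (1/45)*(46/45))/(46/45) = -3 + 45*(1 + 46/2025)/46 = -3 + (45/46)*(2071/2025) = -3 + 2071/2070 = -4139/2070 ≈ -1.9995)
√(r(-518, 498) + z) = √(191 - 4139/2070) = √(391231/2070) = √89983130/690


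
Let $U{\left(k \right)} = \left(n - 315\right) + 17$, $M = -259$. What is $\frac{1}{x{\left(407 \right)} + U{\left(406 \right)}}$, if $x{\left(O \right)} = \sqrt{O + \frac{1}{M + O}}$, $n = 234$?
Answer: $- \frac{9472}{545971} - \frac{6 \sqrt{247641}}{545971} \approx -0.022818$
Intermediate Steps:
$x{\left(O \right)} = \sqrt{O + \frac{1}{-259 + O}}$
$U{\left(k \right)} = -64$ ($U{\left(k \right)} = \left(234 - 315\right) + 17 = -81 + 17 = -64$)
$\frac{1}{x{\left(407 \right)} + U{\left(406 \right)}} = \frac{1}{\sqrt{\frac{1 + 407 \left(-259 + 407\right)}{-259 + 407}} - 64} = \frac{1}{\sqrt{\frac{1 + 407 \cdot 148}{148}} - 64} = \frac{1}{\sqrt{\frac{1 + 60236}{148}} - 64} = \frac{1}{\sqrt{\frac{1}{148} \cdot 60237} - 64} = \frac{1}{\sqrt{\frac{60237}{148}} - 64} = \frac{1}{\frac{3 \sqrt{247641}}{74} - 64} = \frac{1}{-64 + \frac{3 \sqrt{247641}}{74}}$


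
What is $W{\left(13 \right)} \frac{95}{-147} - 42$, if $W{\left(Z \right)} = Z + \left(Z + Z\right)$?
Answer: $- \frac{3293}{49} \approx -67.204$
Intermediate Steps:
$W{\left(Z \right)} = 3 Z$ ($W{\left(Z \right)} = Z + 2 Z = 3 Z$)
$W{\left(13 \right)} \frac{95}{-147} - 42 = 3 \cdot 13 \frac{95}{-147} - 42 = 39 \cdot 95 \left(- \frac{1}{147}\right) - 42 = 39 \left(- \frac{95}{147}\right) - 42 = - \frac{1235}{49} - 42 = - \frac{3293}{49}$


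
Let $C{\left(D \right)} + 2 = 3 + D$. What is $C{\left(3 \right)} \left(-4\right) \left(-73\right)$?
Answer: $1168$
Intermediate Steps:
$C{\left(D \right)} = 1 + D$ ($C{\left(D \right)} = -2 + \left(3 + D\right) = 1 + D$)
$C{\left(3 \right)} \left(-4\right) \left(-73\right) = \left(1 + 3\right) \left(-4\right) \left(-73\right) = 4 \left(-4\right) \left(-73\right) = \left(-16\right) \left(-73\right) = 1168$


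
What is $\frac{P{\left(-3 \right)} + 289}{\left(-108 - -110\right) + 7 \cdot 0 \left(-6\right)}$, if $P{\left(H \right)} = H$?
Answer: $143$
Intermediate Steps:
$\frac{P{\left(-3 \right)} + 289}{\left(-108 - -110\right) + 7 \cdot 0 \left(-6\right)} = \frac{-3 + 289}{\left(-108 - -110\right) + 7 \cdot 0 \left(-6\right)} = \frac{286}{\left(-108 + 110\right) + 0 \left(-6\right)} = \frac{286}{2 + 0} = \frac{286}{2} = 286 \cdot \frac{1}{2} = 143$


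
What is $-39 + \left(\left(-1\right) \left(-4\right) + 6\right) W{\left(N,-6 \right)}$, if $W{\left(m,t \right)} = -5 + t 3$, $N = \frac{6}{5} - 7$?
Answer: $-269$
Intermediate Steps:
$N = - \frac{29}{5}$ ($N = 6 \cdot \frac{1}{5} - 7 = \frac{6}{5} - 7 = - \frac{29}{5} \approx -5.8$)
$W{\left(m,t \right)} = -5 + 3 t$
$-39 + \left(\left(-1\right) \left(-4\right) + 6\right) W{\left(N,-6 \right)} = -39 + \left(\left(-1\right) \left(-4\right) + 6\right) \left(-5 + 3 \left(-6\right)\right) = -39 + \left(4 + 6\right) \left(-5 - 18\right) = -39 + 10 \left(-23\right) = -39 - 230 = -269$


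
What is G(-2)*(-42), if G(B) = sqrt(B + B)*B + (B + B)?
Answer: 168 + 168*I ≈ 168.0 + 168.0*I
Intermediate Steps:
G(B) = 2*B + sqrt(2)*B**(3/2) (G(B) = sqrt(2*B)*B + 2*B = (sqrt(2)*sqrt(B))*B + 2*B = sqrt(2)*B**(3/2) + 2*B = 2*B + sqrt(2)*B**(3/2))
G(-2)*(-42) = (2*(-2) + sqrt(2)*(-2)**(3/2))*(-42) = (-4 + sqrt(2)*(-2*I*sqrt(2)))*(-42) = (-4 - 4*I)*(-42) = 168 + 168*I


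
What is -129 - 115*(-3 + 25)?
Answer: -2659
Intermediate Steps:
-129 - 115*(-3 + 25) = -129 - 115*22 = -129 - 2530 = -2659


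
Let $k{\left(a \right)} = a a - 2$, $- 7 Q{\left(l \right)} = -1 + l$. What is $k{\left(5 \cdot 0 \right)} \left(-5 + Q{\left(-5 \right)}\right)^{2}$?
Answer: $- \frac{1682}{49} \approx -34.327$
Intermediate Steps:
$Q{\left(l \right)} = \frac{1}{7} - \frac{l}{7}$ ($Q{\left(l \right)} = - \frac{-1 + l}{7} = \frac{1}{7} - \frac{l}{7}$)
$k{\left(a \right)} = -2 + a^{2}$ ($k{\left(a \right)} = a^{2} - 2 = -2 + a^{2}$)
$k{\left(5 \cdot 0 \right)} \left(-5 + Q{\left(-5 \right)}\right)^{2} = \left(-2 + \left(5 \cdot 0\right)^{2}\right) \left(-5 + \left(\frac{1}{7} - - \frac{5}{7}\right)\right)^{2} = \left(-2 + 0^{2}\right) \left(-5 + \left(\frac{1}{7} + \frac{5}{7}\right)\right)^{2} = \left(-2 + 0\right) \left(-5 + \frac{6}{7}\right)^{2} = - 2 \left(- \frac{29}{7}\right)^{2} = \left(-2\right) \frac{841}{49} = - \frac{1682}{49}$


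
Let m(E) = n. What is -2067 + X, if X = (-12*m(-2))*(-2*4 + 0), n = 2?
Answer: -1875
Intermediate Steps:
m(E) = 2
X = 192 (X = (-12*2)*(-2*4 + 0) = -24*(-8 + 0) = -24*(-8) = 192)
-2067 + X = -2067 + 192 = -1875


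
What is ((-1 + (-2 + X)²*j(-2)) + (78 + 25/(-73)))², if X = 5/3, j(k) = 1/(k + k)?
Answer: 40555112689/6906384 ≈ 5872.1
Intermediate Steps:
j(k) = 1/(2*k)
X = 5/3 (X = 5*(⅓) = 5/3 ≈ 1.6667)
((-1 + (-2 + X)²*j(-2)) + (78 + 25/(-73)))² = ((-1 + (-2 + 5/3)²*((½)/(-2))) + (78 + 25/(-73)))² = ((-1 + (-⅓)²*((½)*(-½))) + (78 + 25*(-1/73)))² = ((-1 + (⅑)*(-¼)) + (78 - 25/73))² = ((-1 - 1/36) + 5669/73)² = (-37/36 + 5669/73)² = (201383/2628)² = 40555112689/6906384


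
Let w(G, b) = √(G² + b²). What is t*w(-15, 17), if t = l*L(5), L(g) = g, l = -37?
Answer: -185*√514 ≈ -4194.2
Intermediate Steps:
t = -185 (t = -37*5 = -185)
t*w(-15, 17) = -185*√((-15)² + 17²) = -185*√(225 + 289) = -185*√514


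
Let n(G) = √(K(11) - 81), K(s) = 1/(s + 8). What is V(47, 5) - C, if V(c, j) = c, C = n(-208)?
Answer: 47 - I*√29222/19 ≈ 47.0 - 8.9971*I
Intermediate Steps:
K(s) = 1/(8 + s)
n(G) = I*√29222/19 (n(G) = √(1/(8 + 11) - 81) = √(1/19 - 81) = √(-1538/19) = I*√29222/19)
C = I*√29222/19 ≈ 8.9971*I
V(47, 5) - C = 47 - I*√29222/19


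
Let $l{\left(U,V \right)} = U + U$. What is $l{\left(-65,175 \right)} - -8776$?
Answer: $8646$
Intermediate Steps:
$l{\left(U,V \right)} = 2 U$
$l{\left(-65,175 \right)} - -8776 = 2 \left(-65\right) - -8776 = -130 + 8776 = 8646$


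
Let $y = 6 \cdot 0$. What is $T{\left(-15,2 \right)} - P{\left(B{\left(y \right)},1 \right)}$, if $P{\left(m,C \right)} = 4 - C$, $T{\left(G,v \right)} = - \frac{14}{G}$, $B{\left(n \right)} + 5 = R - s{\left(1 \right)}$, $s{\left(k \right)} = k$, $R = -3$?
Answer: $- \frac{31}{15} \approx -2.0667$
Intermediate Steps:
$y = 0$
$B{\left(n \right)} = -9$ ($B{\left(n \right)} = -5 - 4 = -9$)
$T{\left(-15,2 \right)} - P{\left(B{\left(y \right)},1 \right)} = - \frac{14}{-15} - \left(4 - 1\right) = \left(-14\right) \left(- \frac{1}{15}\right) - \left(4 - 1\right) = \frac{14}{15} - 3 = - \frac{31}{15}$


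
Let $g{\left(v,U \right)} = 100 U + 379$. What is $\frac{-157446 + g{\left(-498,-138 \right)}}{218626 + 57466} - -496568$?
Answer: $\frac{5960794843}{12004} \approx 4.9657 \cdot 10^{5}$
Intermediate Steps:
$g{\left(v,U \right)} = 379 + 100 U$
$\frac{-157446 + g{\left(-498,-138 \right)}}{218626 + 57466} - -496568 = \frac{-157446 + \left(379 + 100 \left(-138\right)\right)}{218626 + 57466} - -496568 = \frac{-157446 + \left(379 - 13800\right)}{276092} + 496568 = \left(-157446 - 13421\right) \frac{1}{276092} + 496568 = \left(-170867\right) \frac{1}{276092} + 496568 = - \frac{7429}{12004} + 496568 = \frac{5960794843}{12004}$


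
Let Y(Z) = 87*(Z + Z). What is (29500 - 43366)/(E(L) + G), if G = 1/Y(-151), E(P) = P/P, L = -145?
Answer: -364315284/26273 ≈ -13867.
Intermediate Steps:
Y(Z) = 174*Z (Y(Z) = 87*(2*Z) = 174*Z)
E(P) = 1
G = -1/26274 (G = 1/(174*(-151)) = 1/(-26274) = -1/26274 ≈ -3.8060e-5)
(29500 - 43366)/(E(L) + G) = (29500 - 43366)/(1 - 1/26274) = -13866/26273/26274 = -13866*26274/26273 = -364315284/26273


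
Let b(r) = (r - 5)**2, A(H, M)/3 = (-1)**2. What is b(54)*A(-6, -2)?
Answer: 7203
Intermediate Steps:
A(H, M) = 3 (A(H, M) = 3*(-1)**2 = 3*1 = 3)
b(r) = (-5 + r)**2
b(54)*A(-6, -2) = (-5 + 54)**2*3 = 49**2*3 = 2401*3 = 7203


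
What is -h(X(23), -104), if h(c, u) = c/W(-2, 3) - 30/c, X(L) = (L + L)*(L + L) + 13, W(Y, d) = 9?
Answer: -4532371/19161 ≈ -236.54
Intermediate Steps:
X(L) = 13 + 4*L**2 (X(L) = (2*L)*(2*L) + 13 = 4*L**2 + 13 = 13 + 4*L**2)
h(c, u) = -30/c + c/9 (h(c, u) = c/9 - 30/c = -30/c + c/9)
-h(X(23), -104) = -(-30/(13 + 4*23**2) + (13 + 4*23**2)/9) = -(-30/(13 + 4*529) + (13 + 4*529)/9) = -(-30/(13 + 2116) + (13 + 2116)/9) = -(-30/2129 + (1/9)*2129) = -(-30*1/2129 + 2129/9) = -(-30/2129 + 2129/9) = -1*4532371/19161 = -4532371/19161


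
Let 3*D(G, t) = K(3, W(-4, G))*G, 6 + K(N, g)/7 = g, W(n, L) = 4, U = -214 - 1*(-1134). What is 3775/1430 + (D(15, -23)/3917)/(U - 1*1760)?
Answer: 17744153/6721572 ≈ 2.6399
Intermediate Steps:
U = 920 (U = -214 + 1134 = 920)
K(N, g) = -42 + 7*g
D(G, t) = -14*G/3 (D(G, t) = ((-42 + 7*4)*G)/3 = ((-42 + 28)*G)/3 = (-14*G)/3 = -14*G/3)
3775/1430 + (D(15, -23)/3917)/(U - 1*1760) = 3775/1430 + (-14/3*15/3917)/(920 - 1*1760) = 3775*(1/1430) + (-70*1/3917)/(920 - 1760) = 755/286 - 70/3917/(-840) = 755/286 - 70/3917*(-1/840) = 755/286 + 1/47004 = 17744153/6721572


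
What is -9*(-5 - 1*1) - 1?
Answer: 53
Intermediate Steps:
-9*(-5 - 1*1) - 1 = -9*(-5 - 1) - 1 = -9*(-6) - 1 = 54 - 1 = 53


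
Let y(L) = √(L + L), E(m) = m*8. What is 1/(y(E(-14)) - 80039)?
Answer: -80039/6406241745 - 4*I*√14/6406241745 ≈ -1.2494e-5 - 2.3363e-9*I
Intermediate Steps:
E(m) = 8*m
y(L) = √2*√L (y(L) = √(2*L) = √2*√L)
1/(y(E(-14)) - 80039) = 1/(√2*√(8*(-14)) - 80039) = 1/(√2*√(-112) - 80039) = 1/(√2*(4*I*√7) - 80039) = 1/(4*I*√14 - 80039) = 1/(-80039 + 4*I*√14)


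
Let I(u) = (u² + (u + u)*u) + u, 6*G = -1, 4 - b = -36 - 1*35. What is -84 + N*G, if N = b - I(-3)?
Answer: -185/2 ≈ -92.500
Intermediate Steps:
b = 75 (b = 4 - (-36 - 1*35) = 4 - (-36 - 35) = 4 - 1*(-71) = 4 + 71 = 75)
G = -⅙ (G = (⅙)*(-1) = -⅙ ≈ -0.16667)
I(u) = u + 3*u² (I(u) = (u² + (2*u)*u) + u = (u² + 2*u²) + u = 3*u² + u = u + 3*u²)
N = 51 (N = 75 - (-3)*(1 + 3*(-3)) = 75 - (-3)*(1 - 9) = 75 - (-3)*(-8) = 75 - 1*24 = 75 - 24 = 51)
-84 + N*G = -84 + 51*(-⅙) = -84 - 17/2 = -185/2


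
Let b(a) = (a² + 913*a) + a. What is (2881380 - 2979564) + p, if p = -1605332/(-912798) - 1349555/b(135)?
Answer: -141031628388971/1436287653 ≈ -98192.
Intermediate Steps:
b(a) = a² + 914*a
p = -11161466819/1436287653 (p = -1605332/(-912798) - 1349555*1/(135*(914 + 135)) = -1605332*(-1/912798) - 1349555/(135*1049) = 802666/456399 - 1349555/141615 = 802666/456399 - 1349555*1/141615 = 802666/456399 - 269911/28323 = -11161466819/1436287653 ≈ -7.7710)
(2881380 - 2979564) + p = (2881380 - 2979564) - 11161466819/1436287653 = -98184 - 11161466819/1436287653 = -141031628388971/1436287653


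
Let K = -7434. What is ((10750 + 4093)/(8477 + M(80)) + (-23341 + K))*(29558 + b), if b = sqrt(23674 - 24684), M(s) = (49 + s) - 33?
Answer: -7797968859456/8573 - 263819232*I*sqrt(1010)/8573 ≈ -9.096e+8 - 9.7799e+5*I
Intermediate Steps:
M(s) = 16 + s
b = I*sqrt(1010) (b = sqrt(-1010) = I*sqrt(1010) ≈ 31.78*I)
((10750 + 4093)/(8477 + M(80)) + (-23341 + K))*(29558 + b) = ((10750 + 4093)/(8477 + (16 + 80)) + (-23341 - 7434))*(29558 + I*sqrt(1010)) = (14843/(8477 + 96) - 30775)*(29558 + I*sqrt(1010)) = (14843/8573 - 30775)*(29558 + I*sqrt(1010)) = -263819232*(29558 + I*sqrt(1010))/8573 = -7797968859456/8573 - 263819232*I*sqrt(1010)/8573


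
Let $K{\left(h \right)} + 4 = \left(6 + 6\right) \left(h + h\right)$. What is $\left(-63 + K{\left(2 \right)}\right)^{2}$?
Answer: $361$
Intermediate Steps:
$K{\left(h \right)} = -4 + 24 h$ ($K{\left(h \right)} = -4 + \left(6 + 6\right) \left(h + h\right) = -4 + 12 \cdot 2 h = -4 + 24 h$)
$\left(-63 + K{\left(2 \right)}\right)^{2} = \left(-63 + \left(-4 + 24 \cdot 2\right)\right)^{2} = \left(-63 + \left(-4 + 48\right)\right)^{2} = \left(-63 + 44\right)^{2} = \left(-19\right)^{2} = 361$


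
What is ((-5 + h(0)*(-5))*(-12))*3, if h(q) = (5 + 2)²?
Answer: 9000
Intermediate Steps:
h(q) = 49 (h(q) = 7² = 49)
((-5 + h(0)*(-5))*(-12))*3 = ((-5 + 49*(-5))*(-12))*3 = ((-5 - 245)*(-12))*3 = -250*(-12)*3 = 3000*3 = 9000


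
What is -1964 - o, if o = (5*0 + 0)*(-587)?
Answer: -1964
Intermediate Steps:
o = 0 (o = (0 + 0)*(-587) = 0*(-587) = 0)
-1964 - o = -1964 - 1*0 = -1964 + 0 = -1964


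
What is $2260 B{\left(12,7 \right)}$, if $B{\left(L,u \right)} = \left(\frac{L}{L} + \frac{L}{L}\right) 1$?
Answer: $4520$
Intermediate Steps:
$B{\left(L,u \right)} = 2$ ($B{\left(L,u \right)} = \left(1 + 1\right) 1 = 2 \cdot 1 = 2$)
$2260 B{\left(12,7 \right)} = 2260 \cdot 2 = 4520$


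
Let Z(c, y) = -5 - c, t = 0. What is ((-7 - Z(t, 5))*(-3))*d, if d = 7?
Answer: 42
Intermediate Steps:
((-7 - Z(t, 5))*(-3))*d = ((-7 - (-5 - 1*0))*(-3))*7 = ((-7 - (-5 + 0))*(-3))*7 = ((-7 - 1*(-5))*(-3))*7 = ((-7 + 5)*(-3))*7 = -2*(-3)*7 = 6*7 = 42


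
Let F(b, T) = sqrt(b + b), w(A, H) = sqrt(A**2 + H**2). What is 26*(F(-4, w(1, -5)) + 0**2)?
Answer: 52*I*sqrt(2) ≈ 73.539*I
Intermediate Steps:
F(b, T) = sqrt(2)*sqrt(b) (F(b, T) = sqrt(2*b) = sqrt(2)*sqrt(b))
26*(F(-4, w(1, -5)) + 0**2) = 26*(sqrt(2)*sqrt(-4) + 0**2) = 26*(sqrt(2)*(2*I) + 0) = 26*(2*I*sqrt(2) + 0) = 26*(2*I*sqrt(2)) = 52*I*sqrt(2)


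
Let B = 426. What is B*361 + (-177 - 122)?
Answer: 153487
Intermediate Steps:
B*361 + (-177 - 122) = 426*361 + (-177 - 122) = 153786 - 299 = 153487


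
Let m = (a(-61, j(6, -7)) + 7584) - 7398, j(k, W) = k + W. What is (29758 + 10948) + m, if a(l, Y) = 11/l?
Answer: 2494401/61 ≈ 40892.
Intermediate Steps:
j(k, W) = W + k
m = 11335/61 (m = (11/(-61) + 7584) - 7398 = (11*(-1/61) + 7584) - 7398 = (-11/61 + 7584) - 7398 = 462613/61 - 7398 = 11335/61 ≈ 185.82)
(29758 + 10948) + m = (29758 + 10948) + 11335/61 = 40706 + 11335/61 = 2494401/61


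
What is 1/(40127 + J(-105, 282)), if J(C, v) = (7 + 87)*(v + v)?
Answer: 1/93143 ≈ 1.0736e-5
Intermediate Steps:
J(C, v) = 188*v (J(C, v) = 94*(2*v) = 188*v)
1/(40127 + J(-105, 282)) = 1/(40127 + 188*282) = 1/(40127 + 53016) = 1/93143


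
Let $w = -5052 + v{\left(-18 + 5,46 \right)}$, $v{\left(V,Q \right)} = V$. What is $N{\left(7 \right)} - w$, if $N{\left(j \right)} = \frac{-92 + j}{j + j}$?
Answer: $\frac{70825}{14} \approx 5058.9$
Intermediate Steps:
$N{\left(j \right)} = \frac{-92 + j}{2 j}$
$w = -5065$ ($w = -5052 + \left(-18 + 5\right) = -5052 - 13 = -5065$)
$N{\left(7 \right)} - w = \frac{-92 + 7}{2 \cdot 7} - -5065 = \frac{1}{2} \cdot \frac{1}{7} \left(-85\right) + 5065 = - \frac{85}{14} + 5065 = \frac{70825}{14}$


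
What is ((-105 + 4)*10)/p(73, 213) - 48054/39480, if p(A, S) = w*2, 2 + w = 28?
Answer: -1765567/85540 ≈ -20.640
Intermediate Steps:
w = 26 (w = -2 + 28 = 26)
p(A, S) = 52 (p(A, S) = 26*2 = 52)
((-105 + 4)*10)/p(73, 213) - 48054/39480 = ((-105 + 4)*10)/52 - 48054/39480 = -101*10*(1/52) - 48054*1/39480 = -1010*1/52 - 8009/6580 = -505/26 - 8009/6580 = -1765567/85540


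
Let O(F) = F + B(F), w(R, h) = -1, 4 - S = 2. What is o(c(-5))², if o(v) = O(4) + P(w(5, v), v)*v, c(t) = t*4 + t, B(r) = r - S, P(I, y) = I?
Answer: 961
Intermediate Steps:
S = 2 (S = 4 - 1*2 = 4 - 2 = 2)
B(r) = -2 + r (B(r) = r - 1*2 = r - 2 = -2 + r)
c(t) = 5*t (c(t) = 4*t + t = 5*t)
O(F) = -2 + 2*F (O(F) = F + (-2 + F) = -2 + 2*F)
o(v) = 6 - v (o(v) = (-2 + 2*4) - v = (-2 + 8) - v = 6 - v)
o(c(-5))² = (6 - 5*(-5))² = (6 - 1*(-25))² = (6 + 25)² = 31² = 961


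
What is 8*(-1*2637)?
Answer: -21096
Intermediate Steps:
8*(-1*2637) = 8*(-2637) = -21096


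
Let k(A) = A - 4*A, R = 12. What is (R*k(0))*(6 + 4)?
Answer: 0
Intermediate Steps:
k(A) = -3*A
(R*k(0))*(6 + 4) = (12*(-3*0))*(6 + 4) = (12*0)*10 = 0*10 = 0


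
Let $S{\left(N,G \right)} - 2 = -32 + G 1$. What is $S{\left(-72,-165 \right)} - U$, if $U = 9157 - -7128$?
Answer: $-16480$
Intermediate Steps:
$U = 16285$ ($U = 9157 + 7128 = 16285$)
$S{\left(N,G \right)} = -30 + G$ ($S{\left(N,G \right)} = 2 + \left(-32 + G 1\right) = 2 + \left(-32 + G\right) = -30 + G$)
$S{\left(-72,-165 \right)} - U = \left(-30 - 165\right) - 16285 = -195 - 16285 = -16480$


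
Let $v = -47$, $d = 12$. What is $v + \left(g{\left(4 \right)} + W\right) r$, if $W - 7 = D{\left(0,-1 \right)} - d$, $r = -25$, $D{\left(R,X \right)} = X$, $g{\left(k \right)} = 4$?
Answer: $3$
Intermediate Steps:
$W = -6$ ($W = 7 - 13 = -6$)
$v + \left(g{\left(4 \right)} + W\right) r = -47 + \left(4 - 6\right) \left(-25\right) = -47 - -50 = -47 + 50 = 3$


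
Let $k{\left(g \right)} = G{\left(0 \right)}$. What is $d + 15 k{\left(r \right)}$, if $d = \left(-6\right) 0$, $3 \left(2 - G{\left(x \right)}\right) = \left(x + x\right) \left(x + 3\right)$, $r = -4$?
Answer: $30$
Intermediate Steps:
$G{\left(x \right)} = 2 - \frac{2 x \left(3 + x\right)}{3}$ ($G{\left(x \right)} = 2 - \frac{\left(x + x\right) \left(x + 3\right)}{3} = 2 - \frac{2 x \left(3 + x\right)}{3}$)
$k{\left(g \right)} = 2$ ($k{\left(g \right)} = 2 - 0 - \frac{2 \cdot 0^{2}}{3} = 2 + 0 - 0 = 2 + 0 + 0 = 2$)
$d = 0$
$d + 15 k{\left(r \right)} = 0 + 15 \cdot 2 = 0 + 30 = 30$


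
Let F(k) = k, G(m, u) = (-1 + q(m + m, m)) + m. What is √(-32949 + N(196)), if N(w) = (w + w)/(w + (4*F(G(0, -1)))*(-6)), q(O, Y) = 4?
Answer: I*√31660951/31 ≈ 181.51*I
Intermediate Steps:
G(m, u) = 3 + m (G(m, u) = (-1 + 4) + m = 3 + m)
N(w) = 2*w/(-72 + w) (N(w) = (w + w)/(w + (4*(3 + 0))*(-6)) = (2*w)/(w + (4*3)*(-6)) = (2*w)/(w + 12*(-6)) = (2*w)/(w - 72) = (2*w)/(-72 + w) = 2*w/(-72 + w))
√(-32949 + N(196)) = √(-32949 + 2*196/(-72 + 196)) = √(-32949 + 2*196/124) = √(-32949 + 2*196*(1/124)) = √(-32949 + 98/31) = √(-1021321/31) = I*√31660951/31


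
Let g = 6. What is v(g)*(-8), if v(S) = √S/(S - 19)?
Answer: 8*√6/13 ≈ 1.5074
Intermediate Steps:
v(S) = √S/(-19 + S)
v(g)*(-8) = (√6/(-19 + 6))*(-8) = (√6/(-13))*(-8) = (√6*(-1/13))*(-8) = -√6/13*(-8) = 8*√6/13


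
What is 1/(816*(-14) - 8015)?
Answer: -1/19439 ≈ -5.1443e-5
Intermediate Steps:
1/(816*(-14) - 8015) = 1/(-11424 - 8015) = 1/(-19439) = -1/19439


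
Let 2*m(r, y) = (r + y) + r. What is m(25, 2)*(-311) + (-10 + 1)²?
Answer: -8005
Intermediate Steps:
m(r, y) = r + y/2 (m(r, y) = ((r + y) + r)/2 = (y + 2*r)/2 = r + y/2)
m(25, 2)*(-311) + (-10 + 1)² = (25 + (½)*2)*(-311) + (-10 + 1)² = (25 + 1)*(-311) + (-9)² = 26*(-311) + 81 = -8086 + 81 = -8005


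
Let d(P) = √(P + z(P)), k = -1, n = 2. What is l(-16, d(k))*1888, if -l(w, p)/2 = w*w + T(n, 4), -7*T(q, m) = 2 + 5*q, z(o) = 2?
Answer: -6721280/7 ≈ -9.6018e+5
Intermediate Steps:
T(q, m) = -2/7 - 5*q/7 (T(q, m) = -(2 + 5*q)/7 = -2/7 - 5*q/7)
d(P) = √(2 + P) (d(P) = √(P + 2) = √(2 + P))
l(w, p) = 24/7 - 2*w² (l(w, p) = -2*(w*w + (-2/7 - 5/7*2)) = -2*(w² + (-2/7 - 10/7)) = -2*(w² - 12/7) = -2*(-12/7 + w²) = 24/7 - 2*w²)
l(-16, d(k))*1888 = (24/7 - 2*(-16)²)*1888 = (24/7 - 2*256)*1888 = (24/7 - 512)*1888 = -3560/7*1888 = -6721280/7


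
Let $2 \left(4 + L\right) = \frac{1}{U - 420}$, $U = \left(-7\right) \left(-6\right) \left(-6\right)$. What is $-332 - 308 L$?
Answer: $\frac{43211}{48} \approx 900.23$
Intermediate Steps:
$U = -252$ ($U = 42 \left(-6\right) = -252$)
$L = - \frac{5377}{1344}$ ($L = -4 + \frac{1}{2 \left(-252 - 420\right)} = -4 + \frac{1}{2 \left(-672\right)} = -4 + \frac{1}{2} \left(- \frac{1}{672}\right) = -4 - \frac{1}{1344} = - \frac{5377}{1344} \approx -4.0007$)
$-332 - 308 L = -332 - - \frac{59147}{48} = -332 + \frac{59147}{48} = \frac{43211}{48}$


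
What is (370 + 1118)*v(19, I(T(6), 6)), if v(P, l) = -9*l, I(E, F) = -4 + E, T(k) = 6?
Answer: -26784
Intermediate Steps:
(370 + 1118)*v(19, I(T(6), 6)) = (370 + 1118)*(-9*(-4 + 6)) = 1488*(-9*2) = 1488*(-18) = -26784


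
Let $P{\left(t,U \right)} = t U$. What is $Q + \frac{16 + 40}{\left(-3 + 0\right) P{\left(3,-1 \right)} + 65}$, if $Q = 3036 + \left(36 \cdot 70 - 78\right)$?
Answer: $\frac{202714}{37} \approx 5478.8$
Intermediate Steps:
$P{\left(t,U \right)} = U t$
$Q = 5478$ ($Q = 3036 + \left(2520 - 78\right) = 3036 + 2442 = 5478$)
$Q + \frac{16 + 40}{\left(-3 + 0\right) P{\left(3,-1 \right)} + 65} = 5478 + \frac{16 + 40}{\left(-3 + 0\right) \left(\left(-1\right) 3\right) + 65} = 5478 + \frac{1}{\left(-3\right) \left(-3\right) + 65} \cdot 56 = 5478 + \frac{1}{9 + 65} \cdot 56 = 5478 + \frac{1}{74} \cdot 56 = 5478 + \frac{28}{37} = \frac{202714}{37}$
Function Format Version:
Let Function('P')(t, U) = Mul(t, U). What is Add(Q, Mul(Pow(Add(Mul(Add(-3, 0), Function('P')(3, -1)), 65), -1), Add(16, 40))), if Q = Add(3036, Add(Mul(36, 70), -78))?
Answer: Rational(202714, 37) ≈ 5478.8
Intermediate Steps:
Function('P')(t, U) = Mul(U, t)
Q = 5478 (Q = Add(3036, Add(2520, -78)) = Add(3036, 2442) = 5478)
Add(Q, Mul(Pow(Add(Mul(Add(-3, 0), Function('P')(3, -1)), 65), -1), Add(16, 40))) = Add(5478, Mul(Pow(Add(Mul(Add(-3, 0), Mul(-1, 3)), 65), -1), Add(16, 40))) = Add(5478, Mul(Pow(Add(Mul(-3, -3), 65), -1), 56)) = Add(5478, Mul(Pow(Add(9, 65), -1), 56)) = Add(5478, Mul(Pow(74, -1), 56)) = Add(5478, Mul(Rational(1, 74), 56)) = Add(5478, Rational(28, 37)) = Rational(202714, 37)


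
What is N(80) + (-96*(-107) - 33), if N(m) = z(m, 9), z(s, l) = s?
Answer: 10319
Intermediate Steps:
N(m) = m
N(80) + (-96*(-107) - 33) = 80 + (-96*(-107) - 33) = 80 + (10272 - 33) = 80 + 10239 = 10319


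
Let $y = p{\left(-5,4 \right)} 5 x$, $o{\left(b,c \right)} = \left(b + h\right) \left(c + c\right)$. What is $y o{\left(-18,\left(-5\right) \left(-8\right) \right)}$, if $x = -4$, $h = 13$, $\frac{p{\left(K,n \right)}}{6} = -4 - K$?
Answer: $48000$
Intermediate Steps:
$p{\left(K,n \right)} = -24 - 6 K$ ($p{\left(K,n \right)} = 6 \left(-4 - K\right) = -24 - 6 K$)
$o{\left(b,c \right)} = 2 c \left(13 + b\right)$ ($o{\left(b,c \right)} = \left(b + 13\right) \left(c + c\right) = \left(13 + b\right) 2 c = 2 c \left(13 + b\right)$)
$y = -120$ ($y = \left(-24 - -30\right) 5 \left(-4\right) = \left(-24 + 30\right) 5 \left(-4\right) = 6 \cdot 5 \left(-4\right) = 30 \left(-4\right) = -120$)
$y o{\left(-18,\left(-5\right) \left(-8\right) \right)} = - 120 \cdot 2 \left(\left(-5\right) \left(-8\right)\right) \left(13 - 18\right) = - 120 \cdot 2 \cdot 40 \left(-5\right) = \left(-120\right) \left(-400\right) = 48000$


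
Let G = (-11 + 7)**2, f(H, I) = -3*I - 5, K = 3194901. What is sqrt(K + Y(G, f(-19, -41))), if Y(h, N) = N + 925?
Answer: 2*sqrt(798986) ≈ 1787.7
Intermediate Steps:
f(H, I) = -5 - 3*I
G = 16 (G = (-4)**2 = 16)
Y(h, N) = 925 + N
sqrt(K + Y(G, f(-19, -41))) = sqrt(3194901 + (925 + (-5 - 3*(-41)))) = sqrt(3194901 + (925 + (-5 + 123))) = sqrt(3194901 + (925 + 118)) = sqrt(3194901 + 1043) = sqrt(3195944) = 2*sqrt(798986)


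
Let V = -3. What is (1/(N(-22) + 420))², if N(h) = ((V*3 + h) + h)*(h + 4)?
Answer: 1/1887876 ≈ 5.2970e-7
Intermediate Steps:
N(h) = (-9 + 2*h)*(4 + h) (N(h) = ((-3*3 + h) + h)*(h + 4) = ((-9 + h) + h)*(4 + h) = (-9 + 2*h)*(4 + h))
(1/(N(-22) + 420))² = (1/((-36 - 1*(-22) + 2*(-22)²) + 420))² = (1/((-36 + 22 + 2*484) + 420))² = (1/((-36 + 22 + 968) + 420))² = (1/(954 + 420))² = (1/1374)² = 1/1887876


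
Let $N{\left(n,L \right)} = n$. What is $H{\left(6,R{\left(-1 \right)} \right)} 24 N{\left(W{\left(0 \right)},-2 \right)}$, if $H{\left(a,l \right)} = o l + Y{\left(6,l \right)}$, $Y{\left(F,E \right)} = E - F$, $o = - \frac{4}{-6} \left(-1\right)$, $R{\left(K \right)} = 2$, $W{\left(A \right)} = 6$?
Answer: $-768$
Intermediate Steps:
$o = - \frac{2}{3}$ ($o = \left(-4\right) \left(- \frac{1}{6}\right) \left(-1\right) = \frac{2}{3} \left(-1\right) = - \frac{2}{3} \approx -0.66667$)
$H{\left(a,l \right)} = -6 + \frac{l}{3}$ ($H{\left(a,l \right)} = - \frac{2 l}{3} + \left(l - 6\right) = - \frac{2 l}{3} + \left(-6 + l\right) = -6 + \frac{l}{3}$)
$H{\left(6,R{\left(-1 \right)} \right)} 24 N{\left(W{\left(0 \right)},-2 \right)} = \left(-6 + \frac{1}{3} \cdot 2\right) 24 \cdot 6 = \left(-6 + \frac{2}{3}\right) 144 = \left(- \frac{16}{3}\right) 144 = -768$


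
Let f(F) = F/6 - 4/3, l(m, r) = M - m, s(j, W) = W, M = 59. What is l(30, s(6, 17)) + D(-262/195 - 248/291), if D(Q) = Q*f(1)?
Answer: 1790974/56745 ≈ 31.562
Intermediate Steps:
l(m, r) = 59 - m
f(F) = -4/3 + F/6 (f(F) = F*(1/6) - 4*1/3 = F/6 - 4/3 = -4/3 + F/6)
D(Q) = -7*Q/6 (D(Q) = Q*(-4/3 + (1/6)*1) = Q*(-4/3 + 1/6) = Q*(-7/6) = -7*Q/6)
l(30, s(6, 17)) + D(-262/195 - 248/291) = (59 - 1*30) - 7*(-262/195 - 248/291)/6 = (59 - 30) - 7*(-262*1/195 - 248*1/291)/6 = 29 - 7*(-262/195 - 248/291)/6 = 29 - 7/6*(-41534/18915) = 29 + 145369/56745 = 1790974/56745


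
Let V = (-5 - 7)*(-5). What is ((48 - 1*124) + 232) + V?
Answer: 216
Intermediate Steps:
V = 60 (V = -12*(-5) = 60)
((48 - 1*124) + 232) + V = ((48 - 1*124) + 232) + 60 = ((48 - 124) + 232) + 60 = (-76 + 232) + 60 = 156 + 60 = 216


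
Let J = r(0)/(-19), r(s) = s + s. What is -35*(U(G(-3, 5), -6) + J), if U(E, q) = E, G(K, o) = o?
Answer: -175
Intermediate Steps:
r(s) = 2*s
J = 0 (J = (2*0)/(-19) = 0*(-1/19) = 0)
-35*(U(G(-3, 5), -6) + J) = -35*(5 + 0) = -35*5 = -175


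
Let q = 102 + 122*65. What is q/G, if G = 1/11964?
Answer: 96094848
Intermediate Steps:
q = 8032 (q = 102 + 7930 = 8032)
G = 1/11964 ≈ 8.3584e-5
q/G = 8032/(1/11964) = 8032*11964 = 96094848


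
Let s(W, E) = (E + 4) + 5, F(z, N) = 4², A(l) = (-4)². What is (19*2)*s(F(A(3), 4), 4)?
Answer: 494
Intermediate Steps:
A(l) = 16
F(z, N) = 16
s(W, E) = 9 + E (s(W, E) = (4 + E) + 5 = 9 + E)
(19*2)*s(F(A(3), 4), 4) = (19*2)*(9 + 4) = 38*13 = 494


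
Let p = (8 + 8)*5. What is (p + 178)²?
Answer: 66564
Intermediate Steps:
p = 80 (p = 16*5 = 80)
(p + 178)² = (80 + 178)² = 258² = 66564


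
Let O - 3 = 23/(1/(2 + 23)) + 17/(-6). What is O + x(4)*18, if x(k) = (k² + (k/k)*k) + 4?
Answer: 6043/6 ≈ 1007.2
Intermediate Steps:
x(k) = 4 + k + k² (x(k) = (k² + 1*k) + 4 = (k² + k) + 4 = (k + k²) + 4 = 4 + k + k²)
O = 3451/6 (O = 3 + (23/(1/(2 + 23)) + 17/(-6)) = 3 + (23/(1/25) + 17*(-⅙)) = 3 + (23/(1/25) - 17/6) = 3 + (23*25 - 17/6) = 3 + (575 - 17/6) = 3 + 3433/6 = 3451/6 ≈ 575.17)
O + x(4)*18 = 3451/6 + (4 + 4 + 4²)*18 = 3451/6 + (4 + 4 + 16)*18 = 3451/6 + 24*18 = 3451/6 + 432 = 6043/6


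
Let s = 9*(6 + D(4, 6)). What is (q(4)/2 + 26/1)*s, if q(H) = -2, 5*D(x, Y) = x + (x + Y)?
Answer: 1980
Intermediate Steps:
D(x, Y) = Y/5 + 2*x/5 (D(x, Y) = (x + (x + Y))/5 = (x + (Y + x))/5 = (Y + 2*x)/5 = Y/5 + 2*x/5)
s = 396/5 (s = 9*(6 + ((1/5)*6 + (2/5)*4)) = 9*(6 + (6/5 + 8/5)) = 9*(6 + 14/5) = 9*(44/5) = 396/5 ≈ 79.200)
(q(4)/2 + 26/1)*s = (-2/2 + 26/1)*(396/5) = (-2*1/2 + 26*1)*(396/5) = (-1 + 26)*(396/5) = 25*(396/5) = 1980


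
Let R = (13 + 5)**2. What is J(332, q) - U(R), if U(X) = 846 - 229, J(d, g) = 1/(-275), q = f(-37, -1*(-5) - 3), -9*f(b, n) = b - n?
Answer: -169676/275 ≈ -617.00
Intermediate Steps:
f(b, n) = -b/9 + n/9 (f(b, n) = -(b - n)/9 = -b/9 + n/9)
q = 13/3 (q = -1/9*(-37) + (-1*(-5) - 3)/9 = 37/9 + (5 - 3)/9 = 37/9 + (1/9)*2 = 37/9 + 2/9 = 13/3 ≈ 4.3333)
J(d, g) = -1/275
R = 324 (R = 18**2 = 324)
U(X) = 617
J(332, q) - U(R) = -1/275 - 1*617 = -1/275 - 617 = -169676/275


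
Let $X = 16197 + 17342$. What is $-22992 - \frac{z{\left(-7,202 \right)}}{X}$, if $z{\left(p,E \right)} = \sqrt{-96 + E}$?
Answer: $-22992 - \frac{\sqrt{106}}{33539} \approx -22992.0$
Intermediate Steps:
$X = 33539$
$-22992 - \frac{z{\left(-7,202 \right)}}{X} = -22992 - \frac{\sqrt{-96 + 202}}{33539} = -22992 - \sqrt{106} \cdot \frac{1}{33539} = -22992 - \frac{\sqrt{106}}{33539}$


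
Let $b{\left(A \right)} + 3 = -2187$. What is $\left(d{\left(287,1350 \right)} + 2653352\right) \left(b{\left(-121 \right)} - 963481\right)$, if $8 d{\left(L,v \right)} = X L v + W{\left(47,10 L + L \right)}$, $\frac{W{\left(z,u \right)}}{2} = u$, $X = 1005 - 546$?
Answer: $-24029839246035$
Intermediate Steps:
$X = 459$ ($X = 1005 - 546 = 459$)
$b{\left(A \right)} = -2190$ ($b{\left(A \right)} = -3 - 2187 = -2190$)
$W{\left(z,u \right)} = 2 u$
$d{\left(L,v \right)} = \frac{11 L}{4} + \frac{459 L v}{8}$ ($d{\left(L,v \right)} = \frac{459 L v + 2 \left(10 L + L\right)}{8} = \frac{459 L v + 2 \cdot 11 L}{8} = \frac{459 L v + 22 L}{8} = \frac{22 L + 459 L v}{8} = \frac{11 L}{4} + \frac{459 L v}{8}$)
$\left(d{\left(287,1350 \right)} + 2653352\right) \left(b{\left(-121 \right)} - 963481\right) = \left(\frac{1}{8} \cdot 287 \left(22 + 459 \cdot 1350\right) + 2653352\right) \left(-2190 - 963481\right) = \left(\frac{1}{8} \cdot 287 \left(22 + 619650\right) + 2653352\right) \left(-965671\right) = \left(\frac{1}{8} \cdot 287 \cdot 619672 + 2653352\right) \left(-965671\right) = \left(22230733 + 2653352\right) \left(-965671\right) = 24884085 \left(-965671\right) = -24029839246035$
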